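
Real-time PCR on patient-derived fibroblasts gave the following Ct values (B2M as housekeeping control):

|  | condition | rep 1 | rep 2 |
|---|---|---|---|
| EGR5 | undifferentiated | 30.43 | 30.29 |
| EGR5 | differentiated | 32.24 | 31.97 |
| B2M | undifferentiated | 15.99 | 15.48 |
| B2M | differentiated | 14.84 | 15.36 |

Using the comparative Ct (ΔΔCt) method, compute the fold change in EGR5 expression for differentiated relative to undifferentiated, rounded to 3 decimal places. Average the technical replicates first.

0.192

Mean Ct: EGR5 undifferentiated 30.360; EGR5 differentiated 32.105; B2M undifferentiated 15.735; B2M differentiated 15.100
ΔCt(undifferentiated) = 30.360 − 15.735 = 14.625
ΔCt(differentiated) = 32.105 − 15.100 = 17.005
ΔΔCt = 17.005 − 14.625 = 2.380
Fold change = 2^(−2.380) = 0.1921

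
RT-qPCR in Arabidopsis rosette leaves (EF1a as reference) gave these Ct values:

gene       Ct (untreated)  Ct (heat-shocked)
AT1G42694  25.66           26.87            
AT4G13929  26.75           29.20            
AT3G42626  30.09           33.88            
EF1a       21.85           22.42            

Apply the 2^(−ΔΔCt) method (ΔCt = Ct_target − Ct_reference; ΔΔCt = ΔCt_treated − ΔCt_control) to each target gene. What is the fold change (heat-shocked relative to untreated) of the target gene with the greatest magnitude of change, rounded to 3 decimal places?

0.107

AT1G42694: ΔΔCt = (26.87−22.42) − (25.66−21.85) = 4.45 − 3.81 = 0.64; fold change = 2^-0.64 = 0.642
AT4G13929: ΔΔCt = (29.20−22.42) − (26.75−21.85) = 6.78 − 4.90 = 1.88; fold change = 2^-1.88 = 0.272
AT3G42626: ΔΔCt = (33.88−22.42) − (30.09−21.85) = 11.46 − 8.24 = 3.22; fold change = 2^-3.22 = 0.107
AT3G42626 has the largest |ΔΔCt| = 3.22.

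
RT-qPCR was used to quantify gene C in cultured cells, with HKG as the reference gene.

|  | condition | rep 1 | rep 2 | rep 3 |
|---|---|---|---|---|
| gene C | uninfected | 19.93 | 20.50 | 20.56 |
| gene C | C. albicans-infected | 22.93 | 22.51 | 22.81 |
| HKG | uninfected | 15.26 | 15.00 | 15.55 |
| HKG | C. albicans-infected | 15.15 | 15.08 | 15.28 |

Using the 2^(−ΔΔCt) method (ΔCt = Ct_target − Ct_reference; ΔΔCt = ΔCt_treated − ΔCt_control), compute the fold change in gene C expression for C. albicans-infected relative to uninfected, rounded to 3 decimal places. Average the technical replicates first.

0.174

Mean Ct: gene C uninfected 20.330; gene C C. albicans-infected 22.750; HKG uninfected 15.270; HKG C. albicans-infected 15.170
ΔCt(uninfected) = 20.330 − 15.270 = 5.060
ΔCt(C. albicans-infected) = 22.750 − 15.170 = 7.580
ΔΔCt = 7.580 − 5.060 = 2.520
Fold change = 2^(−2.520) = 0.1743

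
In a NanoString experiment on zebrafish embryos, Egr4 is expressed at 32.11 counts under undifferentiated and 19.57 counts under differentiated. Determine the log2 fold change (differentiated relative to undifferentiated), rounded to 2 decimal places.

Fold change = 19.57 / 32.11 = 0.6095
log2(0.6095) = -0.714

-0.71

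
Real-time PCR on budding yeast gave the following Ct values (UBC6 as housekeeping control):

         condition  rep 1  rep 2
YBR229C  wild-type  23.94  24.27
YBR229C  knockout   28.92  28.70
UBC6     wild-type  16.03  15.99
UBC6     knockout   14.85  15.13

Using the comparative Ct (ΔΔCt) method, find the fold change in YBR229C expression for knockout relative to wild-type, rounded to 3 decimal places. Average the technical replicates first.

Mean Ct: YBR229C wild-type 24.105; YBR229C knockout 28.810; UBC6 wild-type 16.010; UBC6 knockout 14.990
ΔCt(wild-type) = 24.105 − 16.010 = 8.095
ΔCt(knockout) = 28.810 − 14.990 = 13.820
ΔΔCt = 13.820 − 8.095 = 5.725
Fold change = 2^(−5.725) = 0.0189

0.019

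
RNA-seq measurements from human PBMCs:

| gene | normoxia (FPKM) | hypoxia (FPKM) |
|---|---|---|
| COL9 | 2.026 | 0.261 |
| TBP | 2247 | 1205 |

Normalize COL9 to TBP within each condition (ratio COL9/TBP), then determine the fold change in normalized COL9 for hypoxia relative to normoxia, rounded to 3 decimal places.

COL9/TBP (normoxia) = 2.026 / 2247 = 0.00090165
COL9/TBP (hypoxia) = 0.261 / 1205 = 0.0002166
Fold change = 0.0002166 / 0.00090165 = 0.2402

0.240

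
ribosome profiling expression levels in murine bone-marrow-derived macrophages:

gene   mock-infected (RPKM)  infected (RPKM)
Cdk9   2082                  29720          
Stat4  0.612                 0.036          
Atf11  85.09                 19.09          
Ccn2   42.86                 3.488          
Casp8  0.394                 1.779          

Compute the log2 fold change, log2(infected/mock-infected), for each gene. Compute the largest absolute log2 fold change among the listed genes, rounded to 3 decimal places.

log2(29720/2082) = 3.835  (Cdk9)
log2(0.036/0.612) = -4.087  (Stat4)
log2(19.09/85.09) = -2.156  (Atf11)
log2(3.488/42.86) = -3.619  (Ccn2)
log2(1.779/0.394) = 2.175  (Casp8)
The largest magnitude belongs to Stat4.

4.087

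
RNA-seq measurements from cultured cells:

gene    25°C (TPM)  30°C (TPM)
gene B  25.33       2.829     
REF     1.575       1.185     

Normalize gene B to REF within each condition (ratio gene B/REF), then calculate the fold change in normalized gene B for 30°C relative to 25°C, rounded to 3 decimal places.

gene B/REF (25°C) = 25.33 / 1.575 = 16.083
gene B/REF (30°C) = 2.829 / 1.185 = 2.3873
Fold change = 2.3873 / 16.083 = 0.1484

0.148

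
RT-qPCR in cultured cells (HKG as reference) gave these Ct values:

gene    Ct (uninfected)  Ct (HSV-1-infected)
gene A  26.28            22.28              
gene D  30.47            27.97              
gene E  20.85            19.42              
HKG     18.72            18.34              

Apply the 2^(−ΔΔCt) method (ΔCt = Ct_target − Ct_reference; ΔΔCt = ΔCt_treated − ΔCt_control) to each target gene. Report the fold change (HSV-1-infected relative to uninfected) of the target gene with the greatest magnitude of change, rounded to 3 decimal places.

gene A: ΔΔCt = (22.28−18.34) − (26.28−18.72) = 3.94 − 7.56 = -3.62; fold change = 2^3.62 = 12.295
gene D: ΔΔCt = (27.97−18.34) − (30.47−18.72) = 9.63 − 11.75 = -2.12; fold change = 2^2.12 = 4.347
gene E: ΔΔCt = (19.42−18.34) − (20.85−18.72) = 1.08 − 2.13 = -1.05; fold change = 2^1.05 = 2.071
gene A has the largest |ΔΔCt| = 3.62.

12.295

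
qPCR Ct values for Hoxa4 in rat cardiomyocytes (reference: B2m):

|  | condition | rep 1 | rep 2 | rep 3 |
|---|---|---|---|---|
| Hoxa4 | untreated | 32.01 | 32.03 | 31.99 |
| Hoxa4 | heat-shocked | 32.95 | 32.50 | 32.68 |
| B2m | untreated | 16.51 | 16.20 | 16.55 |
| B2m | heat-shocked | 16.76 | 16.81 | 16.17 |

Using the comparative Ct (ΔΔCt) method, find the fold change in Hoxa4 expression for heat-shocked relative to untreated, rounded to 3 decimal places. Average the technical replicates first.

0.688

Mean Ct: Hoxa4 untreated 32.010; Hoxa4 heat-shocked 32.710; B2m untreated 16.420; B2m heat-shocked 16.580
ΔCt(untreated) = 32.010 − 16.420 = 15.590
ΔCt(heat-shocked) = 32.710 − 16.580 = 16.130
ΔΔCt = 16.130 − 15.590 = 0.540
Fold change = 2^(−0.540) = 0.6878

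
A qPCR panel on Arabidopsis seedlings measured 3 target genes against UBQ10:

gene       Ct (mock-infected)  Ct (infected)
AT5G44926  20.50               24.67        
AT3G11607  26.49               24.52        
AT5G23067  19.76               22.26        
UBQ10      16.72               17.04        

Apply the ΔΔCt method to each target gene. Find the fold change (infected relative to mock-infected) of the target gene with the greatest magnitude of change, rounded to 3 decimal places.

AT5G44926: ΔΔCt = (24.67−17.04) − (20.50−16.72) = 7.63 − 3.78 = 3.85; fold change = 2^-3.85 = 0.069
AT3G11607: ΔΔCt = (24.52−17.04) − (26.49−16.72) = 7.48 − 9.77 = -2.29; fold change = 2^2.29 = 4.891
AT5G23067: ΔΔCt = (22.26−17.04) − (19.76−16.72) = 5.22 − 3.04 = 2.18; fold change = 2^-2.18 = 0.221
AT5G44926 has the largest |ΔΔCt| = 3.85.

0.069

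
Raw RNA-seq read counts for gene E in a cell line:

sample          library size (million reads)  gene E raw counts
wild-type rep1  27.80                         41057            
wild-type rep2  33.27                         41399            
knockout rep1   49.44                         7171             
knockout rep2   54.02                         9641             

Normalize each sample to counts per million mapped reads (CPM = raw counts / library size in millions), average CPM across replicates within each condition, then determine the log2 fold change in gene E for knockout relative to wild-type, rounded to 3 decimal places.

CPM(wild-type rep1) = 41057 / 27.80 = 1476.8705
CPM(wild-type rep2) = 41399 / 33.27 = 1244.3342
CPM(knockout rep1) = 7171 / 49.44 = 145.0445
CPM(knockout rep2) = 9641 / 54.02 = 178.4709
mean CPM(wild-type) = 1360.6024; mean CPM(knockout) = 161.7577
Fold change = 161.7577 / 1360.6024 = 0.11889
log2(0.11889) = -3.0723

-3.072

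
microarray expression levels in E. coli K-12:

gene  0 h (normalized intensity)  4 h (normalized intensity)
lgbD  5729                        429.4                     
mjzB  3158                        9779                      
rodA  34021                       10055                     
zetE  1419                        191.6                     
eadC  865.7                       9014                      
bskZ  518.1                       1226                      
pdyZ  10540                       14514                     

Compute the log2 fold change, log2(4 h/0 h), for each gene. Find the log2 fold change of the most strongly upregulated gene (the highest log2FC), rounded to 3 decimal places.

log2(429.4/5729) = -3.738  (lgbD)
log2(9779/3158) = 1.631  (mjzB)
log2(10055/34021) = -1.759  (rodA)
log2(191.6/1419) = -2.889  (zetE)
log2(9014/865.7) = 3.380  (eadC)
log2(1226/518.1) = 1.243  (bskZ)
log2(14514/10540) = 0.462  (pdyZ)
eadC is most strongly upregulated.

3.380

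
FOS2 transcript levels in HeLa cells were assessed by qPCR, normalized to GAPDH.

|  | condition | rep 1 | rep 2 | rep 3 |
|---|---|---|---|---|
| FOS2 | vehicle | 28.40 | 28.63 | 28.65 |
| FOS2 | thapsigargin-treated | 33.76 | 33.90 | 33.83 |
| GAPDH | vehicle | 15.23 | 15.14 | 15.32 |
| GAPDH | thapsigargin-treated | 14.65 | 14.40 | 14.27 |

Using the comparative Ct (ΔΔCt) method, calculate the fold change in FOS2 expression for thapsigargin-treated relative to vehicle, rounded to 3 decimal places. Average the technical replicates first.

Mean Ct: FOS2 vehicle 28.560; FOS2 thapsigargin-treated 33.830; GAPDH vehicle 15.230; GAPDH thapsigargin-treated 14.440
ΔCt(vehicle) = 28.560 − 15.230 = 13.330
ΔCt(thapsigargin-treated) = 33.830 − 14.440 = 19.390
ΔΔCt = 19.390 − 13.330 = 6.060
Fold change = 2^(−6.060) = 0.0150

0.015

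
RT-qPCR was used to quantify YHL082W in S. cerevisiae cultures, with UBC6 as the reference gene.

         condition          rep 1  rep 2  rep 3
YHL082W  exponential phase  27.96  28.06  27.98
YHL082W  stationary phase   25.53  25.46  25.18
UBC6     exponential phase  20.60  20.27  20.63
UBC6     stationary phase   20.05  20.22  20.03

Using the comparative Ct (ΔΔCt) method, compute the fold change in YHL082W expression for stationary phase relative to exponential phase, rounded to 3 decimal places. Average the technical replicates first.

4.627

Mean Ct: YHL082W exponential phase 28.000; YHL082W stationary phase 25.390; UBC6 exponential phase 20.500; UBC6 stationary phase 20.100
ΔCt(exponential phase) = 28.000 − 20.500 = 7.500
ΔCt(stationary phase) = 25.390 − 20.100 = 5.290
ΔΔCt = 5.290 − 7.500 = -2.210
Fold change = 2^(−(-2.210)) = 2^2.210 = 4.6268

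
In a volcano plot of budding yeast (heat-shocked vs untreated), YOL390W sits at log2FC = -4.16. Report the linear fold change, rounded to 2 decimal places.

0.06

Fold change = 2^(-4.16) = 0.056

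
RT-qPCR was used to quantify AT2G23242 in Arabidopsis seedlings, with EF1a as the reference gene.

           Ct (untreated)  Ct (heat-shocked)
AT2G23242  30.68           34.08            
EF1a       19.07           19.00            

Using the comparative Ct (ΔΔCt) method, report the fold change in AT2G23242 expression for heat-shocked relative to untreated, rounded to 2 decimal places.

0.09

ΔCt(untreated) = 30.680 − 19.070 = 11.610
ΔCt(heat-shocked) = 34.080 − 19.000 = 15.080
ΔΔCt = 15.080 − 11.610 = 3.470
Fold change = 2^(−3.470) = 0.090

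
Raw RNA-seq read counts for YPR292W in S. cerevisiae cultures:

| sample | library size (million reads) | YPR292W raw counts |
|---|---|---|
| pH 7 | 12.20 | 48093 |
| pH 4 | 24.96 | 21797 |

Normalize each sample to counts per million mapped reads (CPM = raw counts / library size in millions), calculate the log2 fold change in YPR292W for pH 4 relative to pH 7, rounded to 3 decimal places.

CPM(pH 7) = 48093 / 12.20 = 3942.0492
CPM(pH 4) = 21797 / 24.96 = 873.2772
Fold change = 873.2772 / 3942.0492 = 0.22153
log2(0.22153) = -2.1744

-2.174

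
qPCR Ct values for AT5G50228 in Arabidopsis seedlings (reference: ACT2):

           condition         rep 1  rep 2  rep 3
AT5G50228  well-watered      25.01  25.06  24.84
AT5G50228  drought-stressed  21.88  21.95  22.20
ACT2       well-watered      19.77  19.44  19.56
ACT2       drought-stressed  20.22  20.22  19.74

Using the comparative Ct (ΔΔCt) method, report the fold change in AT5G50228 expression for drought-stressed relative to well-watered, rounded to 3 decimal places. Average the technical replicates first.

10.778

Mean Ct: AT5G50228 well-watered 24.970; AT5G50228 drought-stressed 22.010; ACT2 well-watered 19.590; ACT2 drought-stressed 20.060
ΔCt(well-watered) = 24.970 − 19.590 = 5.380
ΔCt(drought-stressed) = 22.010 − 20.060 = 1.950
ΔΔCt = 1.950 − 5.380 = -3.430
Fold change = 2^(−(-3.430)) = 2^3.430 = 10.7779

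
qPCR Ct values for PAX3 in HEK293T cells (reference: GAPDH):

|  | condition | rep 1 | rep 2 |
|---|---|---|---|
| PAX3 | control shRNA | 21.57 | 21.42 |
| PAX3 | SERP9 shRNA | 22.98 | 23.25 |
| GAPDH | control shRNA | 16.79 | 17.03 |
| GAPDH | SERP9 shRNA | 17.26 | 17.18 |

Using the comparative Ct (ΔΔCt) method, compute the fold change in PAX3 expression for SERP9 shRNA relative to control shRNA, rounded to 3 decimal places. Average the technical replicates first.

Mean Ct: PAX3 control shRNA 21.495; PAX3 SERP9 shRNA 23.115; GAPDH control shRNA 16.910; GAPDH SERP9 shRNA 17.220
ΔCt(control shRNA) = 21.495 − 16.910 = 4.585
ΔCt(SERP9 shRNA) = 23.115 − 17.220 = 5.895
ΔΔCt = 5.895 − 4.585 = 1.310
Fold change = 2^(−1.310) = 0.4033

0.403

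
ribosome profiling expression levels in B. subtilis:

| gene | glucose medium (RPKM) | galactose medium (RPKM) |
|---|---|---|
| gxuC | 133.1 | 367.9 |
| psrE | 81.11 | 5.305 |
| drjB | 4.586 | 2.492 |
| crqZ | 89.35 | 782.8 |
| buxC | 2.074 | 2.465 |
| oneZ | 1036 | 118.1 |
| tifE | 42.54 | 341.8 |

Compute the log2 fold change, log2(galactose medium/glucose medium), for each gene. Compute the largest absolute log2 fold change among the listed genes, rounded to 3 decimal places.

log2(367.9/133.1) = 1.467  (gxuC)
log2(5.305/81.11) = -3.934  (psrE)
log2(2.492/4.586) = -0.880  (drjB)
log2(782.8/89.35) = 3.131  (crqZ)
log2(2.465/2.074) = 0.249  (buxC)
log2(118.1/1036) = -3.133  (oneZ)
log2(341.8/42.54) = 3.006  (tifE)
The largest magnitude belongs to psrE.

3.934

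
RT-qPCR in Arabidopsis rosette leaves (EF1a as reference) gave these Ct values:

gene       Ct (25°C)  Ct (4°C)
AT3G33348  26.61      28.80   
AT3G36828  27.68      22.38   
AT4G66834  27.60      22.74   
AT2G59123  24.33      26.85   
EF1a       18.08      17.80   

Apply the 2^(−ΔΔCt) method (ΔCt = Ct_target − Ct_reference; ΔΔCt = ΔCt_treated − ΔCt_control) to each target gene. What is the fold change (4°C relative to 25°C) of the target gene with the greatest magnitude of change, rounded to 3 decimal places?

AT3G33348: ΔΔCt = (28.80−17.80) − (26.61−18.08) = 11.00 − 8.53 = 2.47; fold change = 2^-2.47 = 0.180
AT3G36828: ΔΔCt = (22.38−17.80) − (27.68−18.08) = 4.58 − 9.60 = -5.02; fold change = 2^5.02 = 32.447
AT4G66834: ΔΔCt = (22.74−17.80) − (27.60−18.08) = 4.94 − 9.52 = -4.58; fold change = 2^4.58 = 23.918
AT2G59123: ΔΔCt = (26.85−17.80) − (24.33−18.08) = 9.05 − 6.25 = 2.80; fold change = 2^-2.80 = 0.144
AT3G36828 has the largest |ΔΔCt| = 5.02.

32.447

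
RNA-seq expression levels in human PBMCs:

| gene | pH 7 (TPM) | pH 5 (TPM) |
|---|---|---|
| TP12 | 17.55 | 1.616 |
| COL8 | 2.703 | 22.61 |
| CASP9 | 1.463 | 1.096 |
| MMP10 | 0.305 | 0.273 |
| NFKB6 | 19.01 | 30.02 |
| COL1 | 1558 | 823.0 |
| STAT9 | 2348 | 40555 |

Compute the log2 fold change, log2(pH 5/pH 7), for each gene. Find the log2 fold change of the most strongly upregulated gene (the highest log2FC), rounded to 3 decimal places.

4.110

log2(1.616/17.55) = -3.441  (TP12)
log2(22.61/2.703) = 3.064  (COL8)
log2(1.096/1.463) = -0.417  (CASP9)
log2(0.273/0.305) = -0.160  (MMP10)
log2(30.02/19.01) = 0.659  (NFKB6)
log2(823.0/1558) = -0.921  (COL1)
log2(40555/2348) = 4.110  (STAT9)
STAT9 is most strongly upregulated.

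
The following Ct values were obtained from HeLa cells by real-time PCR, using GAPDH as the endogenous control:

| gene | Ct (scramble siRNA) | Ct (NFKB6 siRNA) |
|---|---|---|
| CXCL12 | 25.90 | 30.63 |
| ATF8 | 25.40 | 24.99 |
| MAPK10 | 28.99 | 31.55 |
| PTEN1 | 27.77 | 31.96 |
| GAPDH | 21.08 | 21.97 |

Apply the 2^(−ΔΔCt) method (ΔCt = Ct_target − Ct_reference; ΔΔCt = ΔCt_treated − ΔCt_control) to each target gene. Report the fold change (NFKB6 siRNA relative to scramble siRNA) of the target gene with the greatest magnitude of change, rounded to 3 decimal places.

CXCL12: ΔΔCt = (30.63−21.97) − (25.90−21.08) = 8.66 − 4.82 = 3.84; fold change = 2^-3.84 = 0.070
ATF8: ΔΔCt = (24.99−21.97) − (25.40−21.08) = 3.02 − 4.32 = -1.30; fold change = 2^1.30 = 2.462
MAPK10: ΔΔCt = (31.55−21.97) − (28.99−21.08) = 9.58 − 7.91 = 1.67; fold change = 2^-1.67 = 0.314
PTEN1: ΔΔCt = (31.96−21.97) − (27.77−21.08) = 9.99 − 6.69 = 3.30; fold change = 2^-3.30 = 0.102
CXCL12 has the largest |ΔΔCt| = 3.84.

0.070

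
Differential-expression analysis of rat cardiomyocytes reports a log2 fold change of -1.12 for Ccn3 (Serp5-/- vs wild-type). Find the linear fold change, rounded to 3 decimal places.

Fold change = 2^(-1.12) = 0.4601
That is, Ccn3 drops to 46.0% of the wild-type level.

0.460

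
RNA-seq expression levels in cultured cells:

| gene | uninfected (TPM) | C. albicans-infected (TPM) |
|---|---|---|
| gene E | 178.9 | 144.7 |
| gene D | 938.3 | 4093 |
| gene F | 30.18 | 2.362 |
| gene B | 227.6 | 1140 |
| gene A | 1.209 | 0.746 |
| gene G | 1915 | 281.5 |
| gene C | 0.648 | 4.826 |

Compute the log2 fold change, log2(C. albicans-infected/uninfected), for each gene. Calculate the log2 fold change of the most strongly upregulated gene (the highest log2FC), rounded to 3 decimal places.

2.897

log2(144.7/178.9) = -0.306  (gene E)
log2(4093/938.3) = 2.125  (gene D)
log2(2.362/30.18) = -3.676  (gene F)
log2(1140/227.6) = 2.324  (gene B)
log2(0.746/1.209) = -0.697  (gene A)
log2(281.5/1915) = -2.766  (gene G)
log2(4.826/0.648) = 2.897  (gene C)
gene C is most strongly upregulated.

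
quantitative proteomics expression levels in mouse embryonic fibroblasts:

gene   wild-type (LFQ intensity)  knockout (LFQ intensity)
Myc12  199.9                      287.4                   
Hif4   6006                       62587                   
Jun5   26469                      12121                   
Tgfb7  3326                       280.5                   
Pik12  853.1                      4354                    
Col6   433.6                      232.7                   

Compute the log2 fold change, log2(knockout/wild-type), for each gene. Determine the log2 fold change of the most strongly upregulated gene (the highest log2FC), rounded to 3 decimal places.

3.381

log2(287.4/199.9) = 0.524  (Myc12)
log2(62587/6006) = 3.381  (Hif4)
log2(12121/26469) = -1.127  (Jun5)
log2(280.5/3326) = -3.568  (Tgfb7)
log2(4354/853.1) = 2.352  (Pik12)
log2(232.7/433.6) = -0.898  (Col6)
Hif4 is most strongly upregulated.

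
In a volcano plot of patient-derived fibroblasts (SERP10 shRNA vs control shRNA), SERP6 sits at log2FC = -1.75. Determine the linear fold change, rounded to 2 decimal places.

Fold change = 2^(-1.75) = 0.297
That is, SERP6 drops to 29.7% of the control shRNA level.

0.30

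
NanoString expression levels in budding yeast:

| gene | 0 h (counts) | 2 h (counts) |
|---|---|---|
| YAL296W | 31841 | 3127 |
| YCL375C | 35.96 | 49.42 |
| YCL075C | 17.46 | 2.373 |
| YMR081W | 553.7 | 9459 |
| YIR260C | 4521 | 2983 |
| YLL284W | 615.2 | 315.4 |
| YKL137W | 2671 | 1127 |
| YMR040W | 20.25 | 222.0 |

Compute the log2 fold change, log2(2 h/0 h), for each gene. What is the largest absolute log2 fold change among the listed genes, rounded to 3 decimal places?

4.095

log2(3127/31841) = -3.348  (YAL296W)
log2(49.42/35.96) = 0.459  (YCL375C)
log2(2.373/17.46) = -2.879  (YCL075C)
log2(9459/553.7) = 4.095  (YMR081W)
log2(2983/4521) = -0.600  (YIR260C)
log2(315.4/615.2) = -0.964  (YLL284W)
log2(1127/2671) = -1.245  (YKL137W)
log2(222.0/20.25) = 3.455  (YMR040W)
The largest magnitude belongs to YMR081W.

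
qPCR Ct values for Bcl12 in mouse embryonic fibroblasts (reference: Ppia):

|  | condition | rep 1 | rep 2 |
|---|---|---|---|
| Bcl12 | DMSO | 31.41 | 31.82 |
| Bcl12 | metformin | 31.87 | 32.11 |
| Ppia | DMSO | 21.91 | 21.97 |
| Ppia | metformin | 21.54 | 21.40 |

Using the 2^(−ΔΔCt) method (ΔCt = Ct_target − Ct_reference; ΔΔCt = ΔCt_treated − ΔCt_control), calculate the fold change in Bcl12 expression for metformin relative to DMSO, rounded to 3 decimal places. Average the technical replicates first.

Mean Ct: Bcl12 DMSO 31.615; Bcl12 metformin 31.990; Ppia DMSO 21.940; Ppia metformin 21.470
ΔCt(DMSO) = 31.615 − 21.940 = 9.675
ΔCt(metformin) = 31.990 − 21.470 = 10.520
ΔΔCt = 10.520 − 9.675 = 0.845
Fold change = 2^(−0.845) = 0.5567

0.557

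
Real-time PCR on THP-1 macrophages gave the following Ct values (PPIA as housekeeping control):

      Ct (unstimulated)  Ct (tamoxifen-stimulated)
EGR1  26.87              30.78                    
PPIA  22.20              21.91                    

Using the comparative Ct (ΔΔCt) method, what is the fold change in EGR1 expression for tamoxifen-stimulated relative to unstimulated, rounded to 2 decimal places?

ΔCt(unstimulated) = 26.870 − 22.200 = 4.670
ΔCt(tamoxifen-stimulated) = 30.780 − 21.910 = 8.870
ΔΔCt = 8.870 − 4.670 = 4.200
Fold change = 2^(−4.200) = 0.054

0.05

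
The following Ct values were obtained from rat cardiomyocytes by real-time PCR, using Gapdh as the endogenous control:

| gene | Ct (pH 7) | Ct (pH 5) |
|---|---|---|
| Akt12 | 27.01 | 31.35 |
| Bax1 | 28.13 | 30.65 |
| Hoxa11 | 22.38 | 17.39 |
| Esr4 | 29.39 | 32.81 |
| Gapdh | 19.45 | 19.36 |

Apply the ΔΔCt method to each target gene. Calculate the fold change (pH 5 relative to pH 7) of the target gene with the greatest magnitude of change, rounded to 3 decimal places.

29.857

Akt12: ΔΔCt = (31.35−19.36) − (27.01−19.45) = 11.99 − 7.56 = 4.43; fold change = 2^-4.43 = 0.046
Bax1: ΔΔCt = (30.65−19.36) − (28.13−19.45) = 11.29 − 8.68 = 2.61; fold change = 2^-2.61 = 0.164
Hoxa11: ΔΔCt = (17.39−19.36) − (22.38−19.45) = -1.97 − 2.93 = -4.90; fold change = 2^4.90 = 29.857
Esr4: ΔΔCt = (32.81−19.36) − (29.39−19.45) = 13.45 − 9.94 = 3.51; fold change = 2^-3.51 = 0.088
Hoxa11 has the largest |ΔΔCt| = 4.90.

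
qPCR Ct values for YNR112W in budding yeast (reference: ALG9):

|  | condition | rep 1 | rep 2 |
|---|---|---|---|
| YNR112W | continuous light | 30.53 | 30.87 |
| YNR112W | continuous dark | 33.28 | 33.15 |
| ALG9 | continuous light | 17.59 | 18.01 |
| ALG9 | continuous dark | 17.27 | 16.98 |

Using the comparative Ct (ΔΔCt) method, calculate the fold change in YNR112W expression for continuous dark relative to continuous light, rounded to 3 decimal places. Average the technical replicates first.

0.110

Mean Ct: YNR112W continuous light 30.700; YNR112W continuous dark 33.215; ALG9 continuous light 17.800; ALG9 continuous dark 17.125
ΔCt(continuous light) = 30.700 − 17.800 = 12.900
ΔCt(continuous dark) = 33.215 − 17.125 = 16.090
ΔΔCt = 16.090 − 12.900 = 3.190
Fold change = 2^(−3.190) = 0.1096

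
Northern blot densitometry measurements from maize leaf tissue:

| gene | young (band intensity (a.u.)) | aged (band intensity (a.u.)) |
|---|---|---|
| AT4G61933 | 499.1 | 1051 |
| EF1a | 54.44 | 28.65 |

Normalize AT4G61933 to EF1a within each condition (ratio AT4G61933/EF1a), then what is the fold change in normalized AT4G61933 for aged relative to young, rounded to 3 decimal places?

AT4G61933/EF1a (young) = 499.1 / 54.44 = 9.1679
AT4G61933/EF1a (aged) = 1051 / 28.65 = 36.684
Fold change = 36.684 / 9.1679 = 4.0014

4.001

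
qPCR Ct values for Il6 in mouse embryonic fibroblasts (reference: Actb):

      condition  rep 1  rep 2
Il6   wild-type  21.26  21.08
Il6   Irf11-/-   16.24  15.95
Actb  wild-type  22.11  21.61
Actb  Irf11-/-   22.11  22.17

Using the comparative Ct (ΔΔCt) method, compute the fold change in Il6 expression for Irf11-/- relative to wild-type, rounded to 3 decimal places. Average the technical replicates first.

40.928

Mean Ct: Il6 wild-type 21.170; Il6 Irf11-/- 16.095; Actb wild-type 21.860; Actb Irf11-/- 22.140
ΔCt(wild-type) = 21.170 − 21.860 = -0.690
ΔCt(Irf11-/-) = 16.095 − 22.140 = -6.045
ΔΔCt = -6.045 − (-0.690) = -5.355
Fold change = 2^(−(-5.355)) = 2^5.355 = 40.9275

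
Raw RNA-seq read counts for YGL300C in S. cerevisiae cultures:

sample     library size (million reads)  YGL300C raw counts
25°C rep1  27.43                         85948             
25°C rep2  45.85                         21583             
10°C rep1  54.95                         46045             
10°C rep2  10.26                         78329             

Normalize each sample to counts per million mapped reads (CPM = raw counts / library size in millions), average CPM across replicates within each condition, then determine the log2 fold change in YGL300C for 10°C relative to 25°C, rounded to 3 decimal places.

1.233

CPM(25°C rep1) = 85948 / 27.43 = 3133.3576
CPM(25°C rep2) = 21583 / 45.85 = 470.7306
CPM(10°C rep1) = 46045 / 54.95 = 837.9436
CPM(10°C rep2) = 78329 / 10.26 = 7634.4055
mean CPM(25°C) = 1802.0441; mean CPM(10°C) = 4236.1745
Fold change = 4236.1745 / 1802.0441 = 2.35076
log2(2.35076) = 1.2331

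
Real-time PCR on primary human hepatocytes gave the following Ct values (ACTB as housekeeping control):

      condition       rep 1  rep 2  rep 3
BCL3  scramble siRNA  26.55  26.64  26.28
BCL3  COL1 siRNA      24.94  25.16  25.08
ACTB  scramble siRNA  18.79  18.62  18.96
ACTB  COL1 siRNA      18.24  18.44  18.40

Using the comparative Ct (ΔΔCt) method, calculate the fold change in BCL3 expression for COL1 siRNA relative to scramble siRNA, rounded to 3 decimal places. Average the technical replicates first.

2.000

Mean Ct: BCL3 scramble siRNA 26.490; BCL3 COL1 siRNA 25.060; ACTB scramble siRNA 18.790; ACTB COL1 siRNA 18.360
ΔCt(scramble siRNA) = 26.490 − 18.790 = 7.700
ΔCt(COL1 siRNA) = 25.060 − 18.360 = 6.700
ΔΔCt = 6.700 − 7.700 = -1.000
Fold change = 2^(−(-1.000)) = 2^1.000 = 2.0000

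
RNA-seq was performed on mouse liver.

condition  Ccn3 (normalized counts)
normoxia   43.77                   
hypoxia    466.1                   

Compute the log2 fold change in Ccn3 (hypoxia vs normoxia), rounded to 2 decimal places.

Fold change = 466.1 / 43.77 = 10.6488
log2(10.6488) = 3.413

3.41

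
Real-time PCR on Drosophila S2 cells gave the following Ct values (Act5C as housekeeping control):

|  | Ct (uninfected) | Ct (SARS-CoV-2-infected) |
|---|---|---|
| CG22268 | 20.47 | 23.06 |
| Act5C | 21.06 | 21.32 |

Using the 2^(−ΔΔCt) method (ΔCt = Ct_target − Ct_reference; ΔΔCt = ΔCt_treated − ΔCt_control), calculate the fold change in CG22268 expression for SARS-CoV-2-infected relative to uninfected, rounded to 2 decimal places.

0.20

ΔCt(uninfected) = 20.470 − 21.060 = -0.590
ΔCt(SARS-CoV-2-infected) = 23.060 − 21.320 = 1.740
ΔΔCt = 1.740 − (-0.590) = 2.330
Fold change = 2^(−2.330) = 0.199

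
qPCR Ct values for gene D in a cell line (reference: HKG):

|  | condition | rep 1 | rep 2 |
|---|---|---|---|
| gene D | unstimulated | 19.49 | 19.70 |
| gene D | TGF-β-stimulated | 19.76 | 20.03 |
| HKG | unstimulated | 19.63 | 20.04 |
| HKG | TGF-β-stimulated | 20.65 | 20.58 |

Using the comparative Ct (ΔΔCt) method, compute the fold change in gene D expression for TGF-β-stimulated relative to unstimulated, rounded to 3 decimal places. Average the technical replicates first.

Mean Ct: gene D unstimulated 19.595; gene D TGF-β-stimulated 19.895; HKG unstimulated 19.835; HKG TGF-β-stimulated 20.615
ΔCt(unstimulated) = 19.595 − 19.835 = -0.240
ΔCt(TGF-β-stimulated) = 19.895 − 20.615 = -0.720
ΔΔCt = -0.720 − (-0.240) = -0.480
Fold change = 2^(−(-0.480)) = 2^0.480 = 1.3947

1.395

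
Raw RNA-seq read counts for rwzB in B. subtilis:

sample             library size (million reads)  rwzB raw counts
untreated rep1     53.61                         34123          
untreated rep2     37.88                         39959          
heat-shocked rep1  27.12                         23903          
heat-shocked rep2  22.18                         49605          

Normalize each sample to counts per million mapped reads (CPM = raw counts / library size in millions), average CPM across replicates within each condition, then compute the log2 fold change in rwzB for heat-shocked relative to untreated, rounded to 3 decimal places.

0.882

CPM(untreated rep1) = 34123 / 53.61 = 636.5044
CPM(untreated rep2) = 39959 / 37.88 = 1054.8838
CPM(heat-shocked rep1) = 23903 / 27.12 = 881.3791
CPM(heat-shocked rep2) = 49605 / 22.18 = 2236.4743
mean CPM(untreated) = 845.6941; mean CPM(heat-shocked) = 1558.9267
Fold change = 1558.9267 / 845.6941 = 1.84337
log2(1.84337) = 0.8823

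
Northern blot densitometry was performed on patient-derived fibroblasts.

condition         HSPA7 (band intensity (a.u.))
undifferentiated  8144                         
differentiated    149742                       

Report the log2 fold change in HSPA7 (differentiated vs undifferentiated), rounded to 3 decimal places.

4.201

Fold change = 149742 / 8144 = 18.3868
log2(18.3868) = 4.2006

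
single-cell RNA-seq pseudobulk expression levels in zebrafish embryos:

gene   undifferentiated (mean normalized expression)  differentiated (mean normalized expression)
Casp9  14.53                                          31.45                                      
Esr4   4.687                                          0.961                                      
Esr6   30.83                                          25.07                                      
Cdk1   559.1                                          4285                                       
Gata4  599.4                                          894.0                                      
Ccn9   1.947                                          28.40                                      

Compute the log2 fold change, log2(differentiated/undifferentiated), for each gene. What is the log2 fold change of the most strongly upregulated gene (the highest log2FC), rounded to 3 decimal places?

3.867

log2(31.45/14.53) = 1.114  (Casp9)
log2(0.961/4.687) = -2.286  (Esr4)
log2(25.07/30.83) = -0.298  (Esr6)
log2(4285/559.1) = 2.938  (Cdk1)
log2(894.0/599.4) = 0.577  (Gata4)
log2(28.40/1.947) = 3.867  (Ccn9)
Ccn9 is most strongly upregulated.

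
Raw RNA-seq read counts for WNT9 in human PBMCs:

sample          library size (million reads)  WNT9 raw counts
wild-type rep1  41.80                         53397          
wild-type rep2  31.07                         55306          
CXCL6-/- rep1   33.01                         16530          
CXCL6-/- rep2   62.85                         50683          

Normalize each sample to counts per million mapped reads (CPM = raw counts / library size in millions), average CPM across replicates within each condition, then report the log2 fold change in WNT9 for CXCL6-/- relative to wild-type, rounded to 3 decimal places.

-1.226

CPM(wild-type rep1) = 53397 / 41.80 = 1277.4402
CPM(wild-type rep2) = 55306 / 31.07 = 1780.0451
CPM(CXCL6-/- rep1) = 16530 / 33.01 = 500.7573
CPM(CXCL6-/- rep2) = 50683 / 62.85 = 806.4121
mean CPM(wild-type) = 1528.7426; mean CPM(CXCL6-/-) = 653.5847
Fold change = 653.5847 / 1528.7426 = 0.42753
log2(0.42753) = -1.2259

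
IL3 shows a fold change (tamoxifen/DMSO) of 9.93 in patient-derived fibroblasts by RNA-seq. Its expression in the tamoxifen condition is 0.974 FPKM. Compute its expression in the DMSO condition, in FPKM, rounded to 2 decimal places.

DMSO expression = 0.974 / 9.93 = 0.10

0.10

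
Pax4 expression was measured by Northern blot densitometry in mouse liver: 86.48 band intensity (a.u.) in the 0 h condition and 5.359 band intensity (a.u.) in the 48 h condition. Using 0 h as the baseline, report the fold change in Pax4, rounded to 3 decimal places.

Fold change = 5.359 / 86.48 = 0.0620
Pax4 is downregulated.

0.062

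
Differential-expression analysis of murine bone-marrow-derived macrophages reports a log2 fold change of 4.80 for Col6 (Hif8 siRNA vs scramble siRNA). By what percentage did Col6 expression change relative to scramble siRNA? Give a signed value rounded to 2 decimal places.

2685.76%

Fold change = 2^(4.80) = 27.8576
Percent change = (FC − 1) × 100% = (27.8576 − 1) × 100 = 2685.76%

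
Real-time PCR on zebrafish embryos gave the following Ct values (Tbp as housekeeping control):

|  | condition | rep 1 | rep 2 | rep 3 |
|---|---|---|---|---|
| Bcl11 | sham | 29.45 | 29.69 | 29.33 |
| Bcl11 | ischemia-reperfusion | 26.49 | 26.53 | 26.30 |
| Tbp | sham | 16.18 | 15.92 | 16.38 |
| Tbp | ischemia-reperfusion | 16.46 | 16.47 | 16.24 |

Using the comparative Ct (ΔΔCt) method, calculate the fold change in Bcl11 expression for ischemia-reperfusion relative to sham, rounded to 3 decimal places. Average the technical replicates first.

9.714

Mean Ct: Bcl11 sham 29.490; Bcl11 ischemia-reperfusion 26.440; Tbp sham 16.160; Tbp ischemia-reperfusion 16.390
ΔCt(sham) = 29.490 − 16.160 = 13.330
ΔCt(ischemia-reperfusion) = 26.440 − 16.390 = 10.050
ΔΔCt = 10.050 − 13.330 = -3.280
Fold change = 2^(−(-3.280)) = 2^3.280 = 9.7136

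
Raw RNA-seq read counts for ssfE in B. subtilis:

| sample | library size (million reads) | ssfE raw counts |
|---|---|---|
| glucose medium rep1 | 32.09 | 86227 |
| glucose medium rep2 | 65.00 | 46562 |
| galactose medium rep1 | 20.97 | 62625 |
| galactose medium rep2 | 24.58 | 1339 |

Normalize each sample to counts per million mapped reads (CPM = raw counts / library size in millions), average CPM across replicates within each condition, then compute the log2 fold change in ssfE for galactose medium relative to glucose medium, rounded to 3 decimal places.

CPM(glucose medium rep1) = 86227 / 32.09 = 2687.0365
CPM(glucose medium rep2) = 46562 / 65.00 = 716.3385
CPM(galactose medium rep1) = 62625 / 20.97 = 2986.4092
CPM(galactose medium rep2) = 1339 / 24.58 = 54.4752
mean CPM(glucose medium) = 1701.6875; mean CPM(galactose medium) = 1520.4422
Fold change = 1520.4422 / 1701.6875 = 0.89349
log2(0.89349) = -0.1625

-0.162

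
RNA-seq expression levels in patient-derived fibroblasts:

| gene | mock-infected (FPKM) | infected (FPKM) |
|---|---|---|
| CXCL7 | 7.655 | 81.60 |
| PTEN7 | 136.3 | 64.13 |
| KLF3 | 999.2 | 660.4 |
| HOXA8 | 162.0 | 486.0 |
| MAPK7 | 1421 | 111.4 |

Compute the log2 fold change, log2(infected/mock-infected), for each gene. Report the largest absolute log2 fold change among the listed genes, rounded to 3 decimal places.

3.673

log2(81.60/7.655) = 3.414  (CXCL7)
log2(64.13/136.3) = -1.088  (PTEN7)
log2(660.4/999.2) = -0.597  (KLF3)
log2(486.0/162.0) = 1.585  (HOXA8)
log2(111.4/1421) = -3.673  (MAPK7)
The largest magnitude belongs to MAPK7.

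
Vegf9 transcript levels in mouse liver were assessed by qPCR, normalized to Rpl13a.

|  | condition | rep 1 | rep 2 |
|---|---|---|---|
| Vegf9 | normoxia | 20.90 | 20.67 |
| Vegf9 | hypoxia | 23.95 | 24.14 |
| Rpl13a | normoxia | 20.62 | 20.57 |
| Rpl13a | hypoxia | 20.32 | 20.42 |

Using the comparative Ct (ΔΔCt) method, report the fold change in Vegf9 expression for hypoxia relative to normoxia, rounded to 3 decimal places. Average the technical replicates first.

0.089

Mean Ct: Vegf9 normoxia 20.785; Vegf9 hypoxia 24.045; Rpl13a normoxia 20.595; Rpl13a hypoxia 20.370
ΔCt(normoxia) = 20.785 − 20.595 = 0.190
ΔCt(hypoxia) = 24.045 − 20.370 = 3.675
ΔΔCt = 3.675 − 0.190 = 3.485
Fold change = 2^(−3.485) = 0.0893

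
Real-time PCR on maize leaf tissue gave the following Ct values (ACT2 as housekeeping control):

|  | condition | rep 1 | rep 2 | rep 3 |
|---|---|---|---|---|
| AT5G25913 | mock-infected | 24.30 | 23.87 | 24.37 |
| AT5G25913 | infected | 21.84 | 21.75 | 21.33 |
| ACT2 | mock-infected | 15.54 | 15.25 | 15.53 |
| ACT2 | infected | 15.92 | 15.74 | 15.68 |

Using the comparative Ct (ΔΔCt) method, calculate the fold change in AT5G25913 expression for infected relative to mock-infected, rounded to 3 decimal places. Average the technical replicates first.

Mean Ct: AT5G25913 mock-infected 24.180; AT5G25913 infected 21.640; ACT2 mock-infected 15.440; ACT2 infected 15.780
ΔCt(mock-infected) = 24.180 − 15.440 = 8.740
ΔCt(infected) = 21.640 − 15.780 = 5.860
ΔΔCt = 5.860 − 8.740 = -2.880
Fold change = 2^(−(-2.880)) = 2^2.880 = 7.3615

7.362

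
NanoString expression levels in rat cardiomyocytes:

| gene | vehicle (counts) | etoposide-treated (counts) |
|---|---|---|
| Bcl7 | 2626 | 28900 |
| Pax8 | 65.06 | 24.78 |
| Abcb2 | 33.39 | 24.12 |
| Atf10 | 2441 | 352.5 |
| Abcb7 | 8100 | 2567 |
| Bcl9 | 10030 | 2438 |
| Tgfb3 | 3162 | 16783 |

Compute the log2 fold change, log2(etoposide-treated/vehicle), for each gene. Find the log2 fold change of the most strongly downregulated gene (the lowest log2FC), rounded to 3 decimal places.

-2.792

log2(28900/2626) = 3.460  (Bcl7)
log2(24.78/65.06) = -1.393  (Pax8)
log2(24.12/33.39) = -0.469  (Abcb2)
log2(352.5/2441) = -2.792  (Atf10)
log2(2567/8100) = -1.658  (Abcb7)
log2(2438/10030) = -2.041  (Bcl9)
log2(16783/3162) = 2.408  (Tgfb3)
Atf10 is most strongly downregulated.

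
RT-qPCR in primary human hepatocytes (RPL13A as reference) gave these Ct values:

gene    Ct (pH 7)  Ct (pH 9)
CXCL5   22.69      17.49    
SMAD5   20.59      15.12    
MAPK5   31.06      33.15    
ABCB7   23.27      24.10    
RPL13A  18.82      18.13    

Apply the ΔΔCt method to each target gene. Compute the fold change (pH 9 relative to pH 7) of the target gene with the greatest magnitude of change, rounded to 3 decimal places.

27.474

CXCL5: ΔΔCt = (17.49−18.13) − (22.69−18.82) = -0.64 − 3.87 = -4.51; fold change = 2^4.51 = 22.785
SMAD5: ΔΔCt = (15.12−18.13) − (20.59−18.82) = -3.01 − 1.77 = -4.78; fold change = 2^4.78 = 27.474
MAPK5: ΔΔCt = (33.15−18.13) − (31.06−18.82) = 15.02 − 12.24 = 2.78; fold change = 2^-2.78 = 0.146
ABCB7: ΔΔCt = (24.10−18.13) − (23.27−18.82) = 5.97 − 4.45 = 1.52; fold change = 2^-1.52 = 0.349
SMAD5 has the largest |ΔΔCt| = 4.78.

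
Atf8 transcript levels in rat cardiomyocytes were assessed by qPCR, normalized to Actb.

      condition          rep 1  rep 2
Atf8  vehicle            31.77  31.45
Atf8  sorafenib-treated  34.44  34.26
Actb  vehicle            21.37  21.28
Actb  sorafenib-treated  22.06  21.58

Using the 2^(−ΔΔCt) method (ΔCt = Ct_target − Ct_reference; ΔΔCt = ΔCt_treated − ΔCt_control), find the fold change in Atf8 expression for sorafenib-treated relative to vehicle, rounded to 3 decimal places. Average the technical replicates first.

Mean Ct: Atf8 vehicle 31.610; Atf8 sorafenib-treated 34.350; Actb vehicle 21.325; Actb sorafenib-treated 21.820
ΔCt(vehicle) = 31.610 − 21.325 = 10.285
ΔCt(sorafenib-treated) = 34.350 − 21.820 = 12.530
ΔΔCt = 12.530 − 10.285 = 2.245
Fold change = 2^(−2.245) = 0.2110

0.211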